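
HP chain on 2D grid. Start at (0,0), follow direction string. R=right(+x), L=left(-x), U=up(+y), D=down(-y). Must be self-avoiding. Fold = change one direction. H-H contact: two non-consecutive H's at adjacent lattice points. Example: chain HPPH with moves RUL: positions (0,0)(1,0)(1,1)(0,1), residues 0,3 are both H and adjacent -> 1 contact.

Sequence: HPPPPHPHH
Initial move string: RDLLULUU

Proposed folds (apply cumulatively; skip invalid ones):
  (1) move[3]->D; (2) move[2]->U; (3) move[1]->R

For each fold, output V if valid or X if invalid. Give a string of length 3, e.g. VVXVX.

Answer: XXX

Derivation:
Initial: RDLLULUU -> [(0, 0), (1, 0), (1, -1), (0, -1), (-1, -1), (-1, 0), (-2, 0), (-2, 1), (-2, 2)]
Fold 1: move[3]->D => RDLDULUU INVALID (collision), skipped
Fold 2: move[2]->U => RDULULUU INVALID (collision), skipped
Fold 3: move[1]->R => RRLLULUU INVALID (collision), skipped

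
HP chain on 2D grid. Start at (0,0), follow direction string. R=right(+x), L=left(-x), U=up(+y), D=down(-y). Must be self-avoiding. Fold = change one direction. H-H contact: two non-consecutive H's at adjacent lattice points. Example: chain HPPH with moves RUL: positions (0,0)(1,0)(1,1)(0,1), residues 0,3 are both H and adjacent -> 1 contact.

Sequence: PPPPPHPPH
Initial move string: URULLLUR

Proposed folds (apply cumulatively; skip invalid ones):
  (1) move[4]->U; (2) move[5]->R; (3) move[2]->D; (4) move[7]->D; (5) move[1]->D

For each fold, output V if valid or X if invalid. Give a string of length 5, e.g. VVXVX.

Initial: URULLLUR -> [(0, 0), (0, 1), (1, 1), (1, 2), (0, 2), (-1, 2), (-2, 2), (-2, 3), (-1, 3)]
Fold 1: move[4]->U => URULULUR VALID
Fold 2: move[5]->R => URULURUR VALID
Fold 3: move[2]->D => URDLURUR INVALID (collision), skipped
Fold 4: move[7]->D => URULURUD INVALID (collision), skipped
Fold 5: move[1]->D => UDULURUR INVALID (collision), skipped

Answer: VVXXX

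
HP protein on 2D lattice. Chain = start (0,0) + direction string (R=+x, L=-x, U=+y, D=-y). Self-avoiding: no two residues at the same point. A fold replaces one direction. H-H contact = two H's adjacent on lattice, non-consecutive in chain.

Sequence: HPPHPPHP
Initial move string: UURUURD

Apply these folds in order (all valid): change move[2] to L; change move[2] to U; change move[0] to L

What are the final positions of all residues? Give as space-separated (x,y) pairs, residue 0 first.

Answer: (0,0) (-1,0) (-1,1) (-1,2) (-1,3) (-1,4) (0,4) (0,3)

Derivation:
Initial moves: UURUURD
Fold: move[2]->L => UULUURD (positions: [(0, 0), (0, 1), (0, 2), (-1, 2), (-1, 3), (-1, 4), (0, 4), (0, 3)])
Fold: move[2]->U => UUUUURD (positions: [(0, 0), (0, 1), (0, 2), (0, 3), (0, 4), (0, 5), (1, 5), (1, 4)])
Fold: move[0]->L => LUUUURD (positions: [(0, 0), (-1, 0), (-1, 1), (-1, 2), (-1, 3), (-1, 4), (0, 4), (0, 3)])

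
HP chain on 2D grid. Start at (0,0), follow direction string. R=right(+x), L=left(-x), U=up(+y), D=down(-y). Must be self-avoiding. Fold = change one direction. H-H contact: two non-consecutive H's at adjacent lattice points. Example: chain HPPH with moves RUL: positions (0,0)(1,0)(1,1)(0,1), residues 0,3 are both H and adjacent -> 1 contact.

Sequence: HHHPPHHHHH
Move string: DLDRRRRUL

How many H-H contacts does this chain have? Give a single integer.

Positions: [(0, 0), (0, -1), (-1, -1), (-1, -2), (0, -2), (1, -2), (2, -2), (3, -2), (3, -1), (2, -1)]
H-H contact: residue 6 @(2,-2) - residue 9 @(2, -1)

Answer: 1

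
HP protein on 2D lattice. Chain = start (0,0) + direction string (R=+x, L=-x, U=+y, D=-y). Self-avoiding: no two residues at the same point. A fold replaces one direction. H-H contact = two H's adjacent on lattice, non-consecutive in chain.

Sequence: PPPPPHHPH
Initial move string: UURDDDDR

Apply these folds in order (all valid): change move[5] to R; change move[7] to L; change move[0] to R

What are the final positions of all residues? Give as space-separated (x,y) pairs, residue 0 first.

Answer: (0,0) (1,0) (1,1) (2,1) (2,0) (2,-1) (3,-1) (3,-2) (2,-2)

Derivation:
Initial moves: UURDDDDR
Fold: move[5]->R => UURDDRDR (positions: [(0, 0), (0, 1), (0, 2), (1, 2), (1, 1), (1, 0), (2, 0), (2, -1), (3, -1)])
Fold: move[7]->L => UURDDRDL (positions: [(0, 0), (0, 1), (0, 2), (1, 2), (1, 1), (1, 0), (2, 0), (2, -1), (1, -1)])
Fold: move[0]->R => RURDDRDL (positions: [(0, 0), (1, 0), (1, 1), (2, 1), (2, 0), (2, -1), (3, -1), (3, -2), (2, -2)])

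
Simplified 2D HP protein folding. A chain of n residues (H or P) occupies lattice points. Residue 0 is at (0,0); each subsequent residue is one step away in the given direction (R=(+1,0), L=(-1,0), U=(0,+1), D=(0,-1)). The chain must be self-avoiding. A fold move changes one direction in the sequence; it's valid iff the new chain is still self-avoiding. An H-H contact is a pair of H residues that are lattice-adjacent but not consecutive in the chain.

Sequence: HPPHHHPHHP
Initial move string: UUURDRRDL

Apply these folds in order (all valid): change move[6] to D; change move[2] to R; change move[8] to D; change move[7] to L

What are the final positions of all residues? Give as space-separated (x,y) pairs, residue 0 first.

Initial moves: UUURDRRDL
Fold: move[6]->D => UUURDRDDL (positions: [(0, 0), (0, 1), (0, 2), (0, 3), (1, 3), (1, 2), (2, 2), (2, 1), (2, 0), (1, 0)])
Fold: move[2]->R => UURRDRDDL (positions: [(0, 0), (0, 1), (0, 2), (1, 2), (2, 2), (2, 1), (3, 1), (3, 0), (3, -1), (2, -1)])
Fold: move[8]->D => UURRDRDDD (positions: [(0, 0), (0, 1), (0, 2), (1, 2), (2, 2), (2, 1), (3, 1), (3, 0), (3, -1), (3, -2)])
Fold: move[7]->L => UURRDRDLD (positions: [(0, 0), (0, 1), (0, 2), (1, 2), (2, 2), (2, 1), (3, 1), (3, 0), (2, 0), (2, -1)])

Answer: (0,0) (0,1) (0,2) (1,2) (2,2) (2,1) (3,1) (3,0) (2,0) (2,-1)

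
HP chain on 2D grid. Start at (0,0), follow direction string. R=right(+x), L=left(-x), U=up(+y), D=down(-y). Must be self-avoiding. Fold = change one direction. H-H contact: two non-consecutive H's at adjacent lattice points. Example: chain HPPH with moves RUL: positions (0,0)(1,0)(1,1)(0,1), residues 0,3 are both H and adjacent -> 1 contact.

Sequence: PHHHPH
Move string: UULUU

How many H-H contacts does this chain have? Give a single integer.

Positions: [(0, 0), (0, 1), (0, 2), (-1, 2), (-1, 3), (-1, 4)]
No H-H contacts found.

Answer: 0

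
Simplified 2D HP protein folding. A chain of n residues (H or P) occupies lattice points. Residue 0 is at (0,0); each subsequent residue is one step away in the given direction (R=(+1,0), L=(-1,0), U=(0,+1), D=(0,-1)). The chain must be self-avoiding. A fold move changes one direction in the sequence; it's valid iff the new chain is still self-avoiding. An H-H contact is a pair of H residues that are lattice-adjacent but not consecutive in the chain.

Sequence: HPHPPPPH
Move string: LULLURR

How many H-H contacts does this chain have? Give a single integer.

Positions: [(0, 0), (-1, 0), (-1, 1), (-2, 1), (-3, 1), (-3, 2), (-2, 2), (-1, 2)]
H-H contact: residue 2 @(-1,1) - residue 7 @(-1, 2)

Answer: 1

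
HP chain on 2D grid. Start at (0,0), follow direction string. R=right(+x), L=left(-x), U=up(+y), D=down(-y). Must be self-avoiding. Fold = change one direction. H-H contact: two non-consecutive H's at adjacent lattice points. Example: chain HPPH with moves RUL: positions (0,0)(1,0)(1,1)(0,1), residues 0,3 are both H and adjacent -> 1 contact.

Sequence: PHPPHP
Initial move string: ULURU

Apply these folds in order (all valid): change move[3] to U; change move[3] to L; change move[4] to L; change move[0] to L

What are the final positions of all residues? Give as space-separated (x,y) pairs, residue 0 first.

Answer: (0,0) (-1,0) (-2,0) (-2,1) (-3,1) (-4,1)

Derivation:
Initial moves: ULURU
Fold: move[3]->U => ULUUU (positions: [(0, 0), (0, 1), (-1, 1), (-1, 2), (-1, 3), (-1, 4)])
Fold: move[3]->L => ULULU (positions: [(0, 0), (0, 1), (-1, 1), (-1, 2), (-2, 2), (-2, 3)])
Fold: move[4]->L => ULULL (positions: [(0, 0), (0, 1), (-1, 1), (-1, 2), (-2, 2), (-3, 2)])
Fold: move[0]->L => LLULL (positions: [(0, 0), (-1, 0), (-2, 0), (-2, 1), (-3, 1), (-4, 1)])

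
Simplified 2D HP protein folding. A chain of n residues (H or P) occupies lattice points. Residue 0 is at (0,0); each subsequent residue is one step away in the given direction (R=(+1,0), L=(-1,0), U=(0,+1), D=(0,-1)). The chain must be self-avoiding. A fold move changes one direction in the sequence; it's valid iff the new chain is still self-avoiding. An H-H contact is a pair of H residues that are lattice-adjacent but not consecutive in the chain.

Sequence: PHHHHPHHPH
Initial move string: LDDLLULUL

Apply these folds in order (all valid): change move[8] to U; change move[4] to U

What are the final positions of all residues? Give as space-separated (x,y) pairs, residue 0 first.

Initial moves: LDDLLULUL
Fold: move[8]->U => LDDLLULUU (positions: [(0, 0), (-1, 0), (-1, -1), (-1, -2), (-2, -2), (-3, -2), (-3, -1), (-4, -1), (-4, 0), (-4, 1)])
Fold: move[4]->U => LDDLUULUU (positions: [(0, 0), (-1, 0), (-1, -1), (-1, -2), (-2, -2), (-2, -1), (-2, 0), (-3, 0), (-3, 1), (-3, 2)])

Answer: (0,0) (-1,0) (-1,-1) (-1,-2) (-2,-2) (-2,-1) (-2,0) (-3,0) (-3,1) (-3,2)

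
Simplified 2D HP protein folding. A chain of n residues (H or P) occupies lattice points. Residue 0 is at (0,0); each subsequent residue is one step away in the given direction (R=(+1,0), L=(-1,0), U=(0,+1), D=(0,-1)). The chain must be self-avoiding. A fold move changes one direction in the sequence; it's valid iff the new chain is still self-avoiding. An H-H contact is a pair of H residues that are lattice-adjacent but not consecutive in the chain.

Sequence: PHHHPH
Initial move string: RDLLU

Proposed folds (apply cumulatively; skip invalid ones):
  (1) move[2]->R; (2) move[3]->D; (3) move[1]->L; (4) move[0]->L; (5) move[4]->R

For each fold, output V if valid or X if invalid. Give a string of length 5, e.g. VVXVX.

Initial: RDLLU -> [(0, 0), (1, 0), (1, -1), (0, -1), (-1, -1), (-1, 0)]
Fold 1: move[2]->R => RDRLU INVALID (collision), skipped
Fold 2: move[3]->D => RDLDU INVALID (collision), skipped
Fold 3: move[1]->L => RLLLU INVALID (collision), skipped
Fold 4: move[0]->L => LDLLU VALID
Fold 5: move[4]->R => LDLLR INVALID (collision), skipped

Answer: XXXVX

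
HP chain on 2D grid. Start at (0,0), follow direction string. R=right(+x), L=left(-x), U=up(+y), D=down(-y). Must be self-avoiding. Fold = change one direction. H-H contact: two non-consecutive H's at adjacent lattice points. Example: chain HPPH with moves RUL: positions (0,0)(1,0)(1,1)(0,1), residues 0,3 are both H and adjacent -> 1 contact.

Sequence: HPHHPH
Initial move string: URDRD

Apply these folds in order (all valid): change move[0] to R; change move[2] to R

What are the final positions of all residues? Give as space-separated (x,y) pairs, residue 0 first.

Answer: (0,0) (1,0) (2,0) (3,0) (4,0) (4,-1)

Derivation:
Initial moves: URDRD
Fold: move[0]->R => RRDRD (positions: [(0, 0), (1, 0), (2, 0), (2, -1), (3, -1), (3, -2)])
Fold: move[2]->R => RRRRD (positions: [(0, 0), (1, 0), (2, 0), (3, 0), (4, 0), (4, -1)])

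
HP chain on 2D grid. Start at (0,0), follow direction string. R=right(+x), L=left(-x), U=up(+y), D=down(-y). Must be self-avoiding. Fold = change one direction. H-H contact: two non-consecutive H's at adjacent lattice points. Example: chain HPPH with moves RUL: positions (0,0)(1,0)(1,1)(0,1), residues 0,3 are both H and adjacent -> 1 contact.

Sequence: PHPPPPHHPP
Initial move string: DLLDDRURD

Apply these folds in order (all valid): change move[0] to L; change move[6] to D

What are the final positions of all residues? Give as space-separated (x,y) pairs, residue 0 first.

Initial moves: DLLDDRURD
Fold: move[0]->L => LLLDDRURD (positions: [(0, 0), (-1, 0), (-2, 0), (-3, 0), (-3, -1), (-3, -2), (-2, -2), (-2, -1), (-1, -1), (-1, -2)])
Fold: move[6]->D => LLLDDRDRD (positions: [(0, 0), (-1, 0), (-2, 0), (-3, 0), (-3, -1), (-3, -2), (-2, -2), (-2, -3), (-1, -3), (-1, -4)])

Answer: (0,0) (-1,0) (-2,0) (-3,0) (-3,-1) (-3,-2) (-2,-2) (-2,-3) (-1,-3) (-1,-4)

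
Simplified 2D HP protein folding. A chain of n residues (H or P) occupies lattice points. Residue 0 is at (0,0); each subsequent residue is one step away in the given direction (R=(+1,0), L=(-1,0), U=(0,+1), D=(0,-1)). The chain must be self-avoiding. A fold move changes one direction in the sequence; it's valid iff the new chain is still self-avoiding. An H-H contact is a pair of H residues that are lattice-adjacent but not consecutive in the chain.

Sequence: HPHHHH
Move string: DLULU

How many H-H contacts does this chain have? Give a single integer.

Answer: 1

Derivation:
Positions: [(0, 0), (0, -1), (-1, -1), (-1, 0), (-2, 0), (-2, 1)]
H-H contact: residue 0 @(0,0) - residue 3 @(-1, 0)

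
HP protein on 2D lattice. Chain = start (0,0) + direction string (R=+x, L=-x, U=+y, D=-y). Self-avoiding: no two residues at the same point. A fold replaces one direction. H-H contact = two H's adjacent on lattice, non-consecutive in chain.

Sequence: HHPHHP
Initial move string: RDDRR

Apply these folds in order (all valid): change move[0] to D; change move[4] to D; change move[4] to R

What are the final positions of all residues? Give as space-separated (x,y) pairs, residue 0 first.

Initial moves: RDDRR
Fold: move[0]->D => DDDRR (positions: [(0, 0), (0, -1), (0, -2), (0, -3), (1, -3), (2, -3)])
Fold: move[4]->D => DDDRD (positions: [(0, 0), (0, -1), (0, -2), (0, -3), (1, -3), (1, -4)])
Fold: move[4]->R => DDDRR (positions: [(0, 0), (0, -1), (0, -2), (0, -3), (1, -3), (2, -3)])

Answer: (0,0) (0,-1) (0,-2) (0,-3) (1,-3) (2,-3)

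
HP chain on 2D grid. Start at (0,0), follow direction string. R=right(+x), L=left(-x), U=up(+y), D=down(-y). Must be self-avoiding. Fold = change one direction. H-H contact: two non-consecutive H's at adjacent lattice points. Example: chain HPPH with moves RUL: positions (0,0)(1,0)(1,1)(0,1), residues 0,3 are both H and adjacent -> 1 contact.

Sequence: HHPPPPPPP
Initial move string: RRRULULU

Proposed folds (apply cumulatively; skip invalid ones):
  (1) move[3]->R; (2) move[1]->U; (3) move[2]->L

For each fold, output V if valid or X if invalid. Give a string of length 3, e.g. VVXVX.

Answer: XVV

Derivation:
Initial: RRRULULU -> [(0, 0), (1, 0), (2, 0), (3, 0), (3, 1), (2, 1), (2, 2), (1, 2), (1, 3)]
Fold 1: move[3]->R => RRRRLULU INVALID (collision), skipped
Fold 2: move[1]->U => RURULULU VALID
Fold 3: move[2]->L => RULULULU VALID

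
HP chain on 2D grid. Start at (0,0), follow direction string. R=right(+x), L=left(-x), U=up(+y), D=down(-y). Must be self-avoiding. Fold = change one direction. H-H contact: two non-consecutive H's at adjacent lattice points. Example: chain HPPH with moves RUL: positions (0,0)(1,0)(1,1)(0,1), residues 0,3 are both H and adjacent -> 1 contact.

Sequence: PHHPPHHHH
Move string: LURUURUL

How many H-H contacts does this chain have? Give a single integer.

Answer: 1

Derivation:
Positions: [(0, 0), (-1, 0), (-1, 1), (0, 1), (0, 2), (0, 3), (1, 3), (1, 4), (0, 4)]
H-H contact: residue 5 @(0,3) - residue 8 @(0, 4)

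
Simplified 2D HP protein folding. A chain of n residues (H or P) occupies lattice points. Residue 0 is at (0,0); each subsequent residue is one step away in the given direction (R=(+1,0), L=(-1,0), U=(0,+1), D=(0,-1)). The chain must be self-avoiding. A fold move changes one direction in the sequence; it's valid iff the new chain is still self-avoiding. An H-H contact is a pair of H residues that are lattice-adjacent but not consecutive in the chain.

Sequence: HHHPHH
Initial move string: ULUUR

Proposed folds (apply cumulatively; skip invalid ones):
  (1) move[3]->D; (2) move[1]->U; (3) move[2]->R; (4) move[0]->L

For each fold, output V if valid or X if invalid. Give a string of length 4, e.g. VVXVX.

Initial: ULUUR -> [(0, 0), (0, 1), (-1, 1), (-1, 2), (-1, 3), (0, 3)]
Fold 1: move[3]->D => ULUDR INVALID (collision), skipped
Fold 2: move[1]->U => UUUUR VALID
Fold 3: move[2]->R => UURUR VALID
Fold 4: move[0]->L => LURUR VALID

Answer: XVVV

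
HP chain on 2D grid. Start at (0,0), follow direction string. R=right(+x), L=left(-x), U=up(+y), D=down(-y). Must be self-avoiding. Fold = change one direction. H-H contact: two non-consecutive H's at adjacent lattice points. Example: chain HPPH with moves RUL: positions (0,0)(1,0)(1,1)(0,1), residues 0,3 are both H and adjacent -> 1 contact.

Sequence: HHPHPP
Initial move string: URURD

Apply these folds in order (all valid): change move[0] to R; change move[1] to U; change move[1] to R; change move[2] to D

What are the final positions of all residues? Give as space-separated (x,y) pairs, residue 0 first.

Answer: (0,0) (1,0) (2,0) (2,-1) (3,-1) (3,-2)

Derivation:
Initial moves: URURD
Fold: move[0]->R => RRURD (positions: [(0, 0), (1, 0), (2, 0), (2, 1), (3, 1), (3, 0)])
Fold: move[1]->U => RUURD (positions: [(0, 0), (1, 0), (1, 1), (1, 2), (2, 2), (2, 1)])
Fold: move[1]->R => RRURD (positions: [(0, 0), (1, 0), (2, 0), (2, 1), (3, 1), (3, 0)])
Fold: move[2]->D => RRDRD (positions: [(0, 0), (1, 0), (2, 0), (2, -1), (3, -1), (3, -2)])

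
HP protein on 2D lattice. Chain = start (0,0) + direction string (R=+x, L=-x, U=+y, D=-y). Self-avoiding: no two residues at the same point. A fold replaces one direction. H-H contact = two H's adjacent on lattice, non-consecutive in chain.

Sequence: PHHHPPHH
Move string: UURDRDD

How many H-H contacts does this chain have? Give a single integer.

Positions: [(0, 0), (0, 1), (0, 2), (1, 2), (1, 1), (2, 1), (2, 0), (2, -1)]
No H-H contacts found.

Answer: 0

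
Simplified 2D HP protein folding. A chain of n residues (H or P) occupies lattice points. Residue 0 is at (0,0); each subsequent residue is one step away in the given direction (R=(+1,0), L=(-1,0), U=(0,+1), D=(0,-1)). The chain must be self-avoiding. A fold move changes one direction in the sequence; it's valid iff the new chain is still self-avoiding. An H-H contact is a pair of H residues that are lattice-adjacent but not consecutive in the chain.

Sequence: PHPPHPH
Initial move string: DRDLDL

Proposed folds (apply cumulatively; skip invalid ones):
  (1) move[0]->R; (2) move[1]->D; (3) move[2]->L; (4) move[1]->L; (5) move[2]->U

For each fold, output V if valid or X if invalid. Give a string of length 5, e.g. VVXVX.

Answer: VVVXX

Derivation:
Initial: DRDLDL -> [(0, 0), (0, -1), (1, -1), (1, -2), (0, -2), (0, -3), (-1, -3)]
Fold 1: move[0]->R => RRDLDL VALID
Fold 2: move[1]->D => RDDLDL VALID
Fold 3: move[2]->L => RDLLDL VALID
Fold 4: move[1]->L => RLLLDL INVALID (collision), skipped
Fold 5: move[2]->U => RDULDL INVALID (collision), skipped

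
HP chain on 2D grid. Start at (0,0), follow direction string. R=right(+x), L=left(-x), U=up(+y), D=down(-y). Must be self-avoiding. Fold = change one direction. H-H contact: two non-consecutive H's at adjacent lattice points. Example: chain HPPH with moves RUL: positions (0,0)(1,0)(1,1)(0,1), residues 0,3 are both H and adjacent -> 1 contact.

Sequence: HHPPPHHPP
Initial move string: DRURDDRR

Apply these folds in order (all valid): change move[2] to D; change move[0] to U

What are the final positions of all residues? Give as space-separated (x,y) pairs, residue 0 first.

Initial moves: DRURDDRR
Fold: move[2]->D => DRDRDDRR (positions: [(0, 0), (0, -1), (1, -1), (1, -2), (2, -2), (2, -3), (2, -4), (3, -4), (4, -4)])
Fold: move[0]->U => URDRDDRR (positions: [(0, 0), (0, 1), (1, 1), (1, 0), (2, 0), (2, -1), (2, -2), (3, -2), (4, -2)])

Answer: (0,0) (0,1) (1,1) (1,0) (2,0) (2,-1) (2,-2) (3,-2) (4,-2)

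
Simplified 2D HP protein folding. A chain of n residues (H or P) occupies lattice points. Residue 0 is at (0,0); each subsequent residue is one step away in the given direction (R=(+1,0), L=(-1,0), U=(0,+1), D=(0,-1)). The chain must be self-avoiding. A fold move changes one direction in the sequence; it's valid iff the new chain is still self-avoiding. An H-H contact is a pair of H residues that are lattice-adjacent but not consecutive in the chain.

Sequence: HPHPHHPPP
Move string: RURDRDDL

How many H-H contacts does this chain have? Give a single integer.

Answer: 0

Derivation:
Positions: [(0, 0), (1, 0), (1, 1), (2, 1), (2, 0), (3, 0), (3, -1), (3, -2), (2, -2)]
No H-H contacts found.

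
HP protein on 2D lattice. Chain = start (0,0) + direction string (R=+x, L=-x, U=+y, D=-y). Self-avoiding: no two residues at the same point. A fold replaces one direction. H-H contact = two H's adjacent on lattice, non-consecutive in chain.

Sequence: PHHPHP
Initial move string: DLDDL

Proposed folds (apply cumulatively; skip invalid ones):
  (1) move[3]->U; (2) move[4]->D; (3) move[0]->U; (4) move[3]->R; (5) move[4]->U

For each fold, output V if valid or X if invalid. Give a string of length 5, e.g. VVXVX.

Initial: DLDDL -> [(0, 0), (0, -1), (-1, -1), (-1, -2), (-1, -3), (-2, -3)]
Fold 1: move[3]->U => DLDUL INVALID (collision), skipped
Fold 2: move[4]->D => DLDDD VALID
Fold 3: move[0]->U => ULDDD VALID
Fold 4: move[3]->R => ULDRD INVALID (collision), skipped
Fold 5: move[4]->U => ULDDU INVALID (collision), skipped

Answer: XVVXX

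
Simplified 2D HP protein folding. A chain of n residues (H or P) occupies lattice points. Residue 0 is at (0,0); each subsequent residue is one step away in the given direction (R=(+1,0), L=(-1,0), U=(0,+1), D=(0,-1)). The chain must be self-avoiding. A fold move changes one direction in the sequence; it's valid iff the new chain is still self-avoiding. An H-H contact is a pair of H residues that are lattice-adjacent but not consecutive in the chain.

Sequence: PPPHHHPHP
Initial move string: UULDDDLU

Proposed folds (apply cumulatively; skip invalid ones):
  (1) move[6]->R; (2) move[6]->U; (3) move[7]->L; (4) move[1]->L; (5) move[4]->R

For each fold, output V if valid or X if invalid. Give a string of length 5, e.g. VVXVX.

Initial: UULDDDLU -> [(0, 0), (0, 1), (0, 2), (-1, 2), (-1, 1), (-1, 0), (-1, -1), (-2, -1), (-2, 0)]
Fold 1: move[6]->R => UULDDDRU INVALID (collision), skipped
Fold 2: move[6]->U => UULDDDUU INVALID (collision), skipped
Fold 3: move[7]->L => UULDDDLL VALID
Fold 4: move[1]->L => ULLDDDLL VALID
Fold 5: move[4]->R => ULLDRDLL VALID

Answer: XXVVV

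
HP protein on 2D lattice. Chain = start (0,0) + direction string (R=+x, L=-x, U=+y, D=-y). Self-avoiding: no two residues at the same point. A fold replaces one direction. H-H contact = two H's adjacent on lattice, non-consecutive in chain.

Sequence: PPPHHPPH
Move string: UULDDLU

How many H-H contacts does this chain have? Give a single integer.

Positions: [(0, 0), (0, 1), (0, 2), (-1, 2), (-1, 1), (-1, 0), (-2, 0), (-2, 1)]
H-H contact: residue 4 @(-1,1) - residue 7 @(-2, 1)

Answer: 1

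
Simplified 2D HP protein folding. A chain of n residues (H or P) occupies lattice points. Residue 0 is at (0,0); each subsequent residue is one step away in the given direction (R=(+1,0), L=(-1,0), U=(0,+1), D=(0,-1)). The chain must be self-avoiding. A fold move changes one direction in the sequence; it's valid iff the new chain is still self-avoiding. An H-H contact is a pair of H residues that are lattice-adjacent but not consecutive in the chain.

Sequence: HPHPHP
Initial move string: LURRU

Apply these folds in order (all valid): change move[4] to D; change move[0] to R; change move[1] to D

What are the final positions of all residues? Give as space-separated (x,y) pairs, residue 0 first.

Initial moves: LURRU
Fold: move[4]->D => LURRD (positions: [(0, 0), (-1, 0), (-1, 1), (0, 1), (1, 1), (1, 0)])
Fold: move[0]->R => RURRD (positions: [(0, 0), (1, 0), (1, 1), (2, 1), (3, 1), (3, 0)])
Fold: move[1]->D => RDRRD (positions: [(0, 0), (1, 0), (1, -1), (2, -1), (3, -1), (3, -2)])

Answer: (0,0) (1,0) (1,-1) (2,-1) (3,-1) (3,-2)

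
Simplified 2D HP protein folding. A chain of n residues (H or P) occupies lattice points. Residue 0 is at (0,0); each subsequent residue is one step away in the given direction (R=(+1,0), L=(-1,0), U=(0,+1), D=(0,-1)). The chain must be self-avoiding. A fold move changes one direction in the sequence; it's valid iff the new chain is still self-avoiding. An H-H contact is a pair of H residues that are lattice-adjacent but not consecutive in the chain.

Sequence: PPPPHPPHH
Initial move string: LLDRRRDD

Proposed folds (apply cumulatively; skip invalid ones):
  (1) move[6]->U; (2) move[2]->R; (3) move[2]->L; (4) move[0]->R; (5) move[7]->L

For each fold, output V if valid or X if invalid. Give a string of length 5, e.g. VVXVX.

Initial: LLDRRRDD -> [(0, 0), (-1, 0), (-2, 0), (-2, -1), (-1, -1), (0, -1), (1, -1), (1, -2), (1, -3)]
Fold 1: move[6]->U => LLDRRRUD INVALID (collision), skipped
Fold 2: move[2]->R => LLRRRRDD INVALID (collision), skipped
Fold 3: move[2]->L => LLLRRRDD INVALID (collision), skipped
Fold 4: move[0]->R => RLDRRRDD INVALID (collision), skipped
Fold 5: move[7]->L => LLDRRRDL VALID

Answer: XXXXV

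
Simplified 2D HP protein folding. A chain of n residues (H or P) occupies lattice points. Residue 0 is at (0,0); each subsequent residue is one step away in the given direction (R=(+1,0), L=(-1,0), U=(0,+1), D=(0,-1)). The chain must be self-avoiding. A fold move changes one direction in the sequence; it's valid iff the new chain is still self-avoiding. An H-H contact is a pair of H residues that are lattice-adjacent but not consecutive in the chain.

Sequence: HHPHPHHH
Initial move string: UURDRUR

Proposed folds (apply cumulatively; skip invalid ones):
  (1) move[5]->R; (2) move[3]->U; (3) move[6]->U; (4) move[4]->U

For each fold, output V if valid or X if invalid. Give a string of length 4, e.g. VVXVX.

Answer: VVVV

Derivation:
Initial: UURDRUR -> [(0, 0), (0, 1), (0, 2), (1, 2), (1, 1), (2, 1), (2, 2), (3, 2)]
Fold 1: move[5]->R => UURDRRR VALID
Fold 2: move[3]->U => UURURRR VALID
Fold 3: move[6]->U => UURURRU VALID
Fold 4: move[4]->U => UURUURU VALID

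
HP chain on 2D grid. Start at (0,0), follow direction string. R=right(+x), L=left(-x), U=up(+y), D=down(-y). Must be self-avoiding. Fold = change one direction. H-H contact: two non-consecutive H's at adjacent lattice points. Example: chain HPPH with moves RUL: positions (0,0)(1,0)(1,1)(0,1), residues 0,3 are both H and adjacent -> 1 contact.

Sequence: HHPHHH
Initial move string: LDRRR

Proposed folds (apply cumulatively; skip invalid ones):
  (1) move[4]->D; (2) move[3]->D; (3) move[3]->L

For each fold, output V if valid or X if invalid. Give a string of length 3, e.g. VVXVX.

Initial: LDRRR -> [(0, 0), (-1, 0), (-1, -1), (0, -1), (1, -1), (2, -1)]
Fold 1: move[4]->D => LDRRD VALID
Fold 2: move[3]->D => LDRDD VALID
Fold 3: move[3]->L => LDRLD INVALID (collision), skipped

Answer: VVX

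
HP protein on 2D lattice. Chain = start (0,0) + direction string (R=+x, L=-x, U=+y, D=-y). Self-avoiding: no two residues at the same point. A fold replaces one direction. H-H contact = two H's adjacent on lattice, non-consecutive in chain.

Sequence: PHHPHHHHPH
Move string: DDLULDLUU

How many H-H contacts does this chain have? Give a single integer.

Positions: [(0, 0), (0, -1), (0, -2), (-1, -2), (-1, -1), (-2, -1), (-2, -2), (-3, -2), (-3, -1), (-3, 0)]
H-H contact: residue 1 @(0,-1) - residue 4 @(-1, -1)

Answer: 1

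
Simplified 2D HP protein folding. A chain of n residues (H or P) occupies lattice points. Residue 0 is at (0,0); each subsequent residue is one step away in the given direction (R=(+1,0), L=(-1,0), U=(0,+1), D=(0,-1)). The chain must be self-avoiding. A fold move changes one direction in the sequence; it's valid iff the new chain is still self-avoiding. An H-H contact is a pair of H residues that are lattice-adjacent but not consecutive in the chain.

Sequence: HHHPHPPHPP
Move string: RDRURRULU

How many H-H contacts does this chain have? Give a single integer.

Answer: 1

Derivation:
Positions: [(0, 0), (1, 0), (1, -1), (2, -1), (2, 0), (3, 0), (4, 0), (4, 1), (3, 1), (3, 2)]
H-H contact: residue 1 @(1,0) - residue 4 @(2, 0)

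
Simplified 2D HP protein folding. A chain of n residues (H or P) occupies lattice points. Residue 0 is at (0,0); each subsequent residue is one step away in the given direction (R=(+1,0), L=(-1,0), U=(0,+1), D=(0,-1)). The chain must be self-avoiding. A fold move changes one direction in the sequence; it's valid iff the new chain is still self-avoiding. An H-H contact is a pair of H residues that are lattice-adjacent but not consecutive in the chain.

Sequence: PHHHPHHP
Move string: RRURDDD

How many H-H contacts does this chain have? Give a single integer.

Positions: [(0, 0), (1, 0), (2, 0), (2, 1), (3, 1), (3, 0), (3, -1), (3, -2)]
H-H contact: residue 2 @(2,0) - residue 5 @(3, 0)

Answer: 1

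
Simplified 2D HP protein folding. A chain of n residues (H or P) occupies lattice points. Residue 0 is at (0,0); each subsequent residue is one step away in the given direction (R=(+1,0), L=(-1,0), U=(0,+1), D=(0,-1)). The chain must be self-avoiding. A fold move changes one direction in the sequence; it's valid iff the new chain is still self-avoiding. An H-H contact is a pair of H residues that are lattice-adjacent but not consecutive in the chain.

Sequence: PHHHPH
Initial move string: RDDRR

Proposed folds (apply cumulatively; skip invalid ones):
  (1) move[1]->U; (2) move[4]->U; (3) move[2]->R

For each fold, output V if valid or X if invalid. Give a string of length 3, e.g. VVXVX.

Answer: XVV

Derivation:
Initial: RDDRR -> [(0, 0), (1, 0), (1, -1), (1, -2), (2, -2), (3, -2)]
Fold 1: move[1]->U => RUDRR INVALID (collision), skipped
Fold 2: move[4]->U => RDDRU VALID
Fold 3: move[2]->R => RDRRU VALID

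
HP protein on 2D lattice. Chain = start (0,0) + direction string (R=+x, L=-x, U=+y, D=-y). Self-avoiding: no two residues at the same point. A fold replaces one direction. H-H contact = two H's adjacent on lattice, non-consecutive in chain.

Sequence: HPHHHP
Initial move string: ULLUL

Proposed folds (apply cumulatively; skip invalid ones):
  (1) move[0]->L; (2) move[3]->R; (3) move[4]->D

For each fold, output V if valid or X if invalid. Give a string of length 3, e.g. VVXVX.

Initial: ULLUL -> [(0, 0), (0, 1), (-1, 1), (-2, 1), (-2, 2), (-3, 2)]
Fold 1: move[0]->L => LLLUL VALID
Fold 2: move[3]->R => LLLRL INVALID (collision), skipped
Fold 3: move[4]->D => LLLUD INVALID (collision), skipped

Answer: VXX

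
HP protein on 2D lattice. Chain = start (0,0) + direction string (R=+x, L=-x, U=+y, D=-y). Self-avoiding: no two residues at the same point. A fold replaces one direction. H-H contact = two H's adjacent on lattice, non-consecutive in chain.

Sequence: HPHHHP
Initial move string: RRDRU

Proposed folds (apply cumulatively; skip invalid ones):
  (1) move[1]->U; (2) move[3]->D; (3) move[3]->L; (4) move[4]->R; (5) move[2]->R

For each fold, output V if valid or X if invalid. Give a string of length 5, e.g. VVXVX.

Initial: RRDRU -> [(0, 0), (1, 0), (2, 0), (2, -1), (3, -1), (3, 0)]
Fold 1: move[1]->U => RUDRU INVALID (collision), skipped
Fold 2: move[3]->D => RRDDU INVALID (collision), skipped
Fold 3: move[3]->L => RRDLU INVALID (collision), skipped
Fold 4: move[4]->R => RRDRR VALID
Fold 5: move[2]->R => RRRRR VALID

Answer: XXXVV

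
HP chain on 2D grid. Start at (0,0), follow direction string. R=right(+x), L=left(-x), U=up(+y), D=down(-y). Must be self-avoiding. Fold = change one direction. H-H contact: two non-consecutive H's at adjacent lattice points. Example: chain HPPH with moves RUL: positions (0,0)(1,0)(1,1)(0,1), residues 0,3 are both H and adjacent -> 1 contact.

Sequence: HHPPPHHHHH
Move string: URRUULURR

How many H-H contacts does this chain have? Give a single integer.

Positions: [(0, 0), (0, 1), (1, 1), (2, 1), (2, 2), (2, 3), (1, 3), (1, 4), (2, 4), (3, 4)]
H-H contact: residue 5 @(2,3) - residue 8 @(2, 4)

Answer: 1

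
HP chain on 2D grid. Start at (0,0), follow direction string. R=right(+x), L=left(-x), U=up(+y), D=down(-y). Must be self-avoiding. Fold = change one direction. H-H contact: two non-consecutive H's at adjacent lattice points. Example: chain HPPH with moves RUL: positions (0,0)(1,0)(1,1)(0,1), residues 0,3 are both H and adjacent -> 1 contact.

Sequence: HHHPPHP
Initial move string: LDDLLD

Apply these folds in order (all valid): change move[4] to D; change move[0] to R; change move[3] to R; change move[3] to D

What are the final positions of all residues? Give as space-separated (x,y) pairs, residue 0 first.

Answer: (0,0) (1,0) (1,-1) (1,-2) (1,-3) (1,-4) (1,-5)

Derivation:
Initial moves: LDDLLD
Fold: move[4]->D => LDDLDD (positions: [(0, 0), (-1, 0), (-1, -1), (-1, -2), (-2, -2), (-2, -3), (-2, -4)])
Fold: move[0]->R => RDDLDD (positions: [(0, 0), (1, 0), (1, -1), (1, -2), (0, -2), (0, -3), (0, -4)])
Fold: move[3]->R => RDDRDD (positions: [(0, 0), (1, 0), (1, -1), (1, -2), (2, -2), (2, -3), (2, -4)])
Fold: move[3]->D => RDDDDD (positions: [(0, 0), (1, 0), (1, -1), (1, -2), (1, -3), (1, -4), (1, -5)])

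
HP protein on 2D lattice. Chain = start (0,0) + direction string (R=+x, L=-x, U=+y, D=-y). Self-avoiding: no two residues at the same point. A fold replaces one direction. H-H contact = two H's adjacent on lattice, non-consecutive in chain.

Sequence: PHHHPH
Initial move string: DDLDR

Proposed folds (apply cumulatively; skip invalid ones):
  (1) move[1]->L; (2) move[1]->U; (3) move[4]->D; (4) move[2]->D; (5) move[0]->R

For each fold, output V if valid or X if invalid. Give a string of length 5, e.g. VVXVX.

Initial: DDLDR -> [(0, 0), (0, -1), (0, -2), (-1, -2), (-1, -3), (0, -3)]
Fold 1: move[1]->L => DLLDR VALID
Fold 2: move[1]->U => DULDR INVALID (collision), skipped
Fold 3: move[4]->D => DLLDD VALID
Fold 4: move[2]->D => DLDDD VALID
Fold 5: move[0]->R => RLDDD INVALID (collision), skipped

Answer: VXVVX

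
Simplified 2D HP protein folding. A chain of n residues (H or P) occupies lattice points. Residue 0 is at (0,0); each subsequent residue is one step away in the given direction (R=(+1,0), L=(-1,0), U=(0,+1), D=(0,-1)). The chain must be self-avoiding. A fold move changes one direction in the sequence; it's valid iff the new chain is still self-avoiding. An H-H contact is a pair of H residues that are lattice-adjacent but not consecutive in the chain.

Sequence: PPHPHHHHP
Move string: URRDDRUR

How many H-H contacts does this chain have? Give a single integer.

Positions: [(0, 0), (0, 1), (1, 1), (2, 1), (2, 0), (2, -1), (3, -1), (3, 0), (4, 0)]
H-H contact: residue 4 @(2,0) - residue 7 @(3, 0)

Answer: 1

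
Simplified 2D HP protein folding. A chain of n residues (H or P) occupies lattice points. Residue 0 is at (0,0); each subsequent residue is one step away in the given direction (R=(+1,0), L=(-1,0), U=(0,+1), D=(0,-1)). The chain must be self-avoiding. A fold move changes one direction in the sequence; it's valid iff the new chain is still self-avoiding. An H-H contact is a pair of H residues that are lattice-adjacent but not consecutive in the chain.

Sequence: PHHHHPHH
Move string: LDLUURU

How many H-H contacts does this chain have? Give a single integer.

Positions: [(0, 0), (-1, 0), (-1, -1), (-2, -1), (-2, 0), (-2, 1), (-1, 1), (-1, 2)]
H-H contact: residue 1 @(-1,0) - residue 4 @(-2, 0)
H-H contact: residue 1 @(-1,0) - residue 6 @(-1, 1)

Answer: 2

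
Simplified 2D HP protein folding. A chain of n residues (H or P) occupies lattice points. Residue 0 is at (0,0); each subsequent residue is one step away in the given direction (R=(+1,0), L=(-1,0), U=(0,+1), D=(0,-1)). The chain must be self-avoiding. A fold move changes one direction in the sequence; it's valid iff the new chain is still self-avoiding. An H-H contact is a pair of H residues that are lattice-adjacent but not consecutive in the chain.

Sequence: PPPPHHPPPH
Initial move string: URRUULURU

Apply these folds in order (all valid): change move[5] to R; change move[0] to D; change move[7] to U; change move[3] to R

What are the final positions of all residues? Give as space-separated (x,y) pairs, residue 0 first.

Answer: (0,0) (0,-1) (1,-1) (2,-1) (3,-1) (3,0) (4,0) (4,1) (4,2) (4,3)

Derivation:
Initial moves: URRUULURU
Fold: move[5]->R => URRUURURU (positions: [(0, 0), (0, 1), (1, 1), (2, 1), (2, 2), (2, 3), (3, 3), (3, 4), (4, 4), (4, 5)])
Fold: move[0]->D => DRRUURURU (positions: [(0, 0), (0, -1), (1, -1), (2, -1), (2, 0), (2, 1), (3, 1), (3, 2), (4, 2), (4, 3)])
Fold: move[7]->U => DRRUURUUU (positions: [(0, 0), (0, -1), (1, -1), (2, -1), (2, 0), (2, 1), (3, 1), (3, 2), (3, 3), (3, 4)])
Fold: move[3]->R => DRRRURUUU (positions: [(0, 0), (0, -1), (1, -1), (2, -1), (3, -1), (3, 0), (4, 0), (4, 1), (4, 2), (4, 3)])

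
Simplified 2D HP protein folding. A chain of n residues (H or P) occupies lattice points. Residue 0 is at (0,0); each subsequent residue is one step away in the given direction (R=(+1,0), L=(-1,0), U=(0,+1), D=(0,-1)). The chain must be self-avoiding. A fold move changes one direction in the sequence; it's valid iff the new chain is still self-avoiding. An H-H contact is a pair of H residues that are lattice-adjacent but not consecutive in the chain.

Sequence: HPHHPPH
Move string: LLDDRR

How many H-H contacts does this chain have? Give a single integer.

Positions: [(0, 0), (-1, 0), (-2, 0), (-2, -1), (-2, -2), (-1, -2), (0, -2)]
No H-H contacts found.

Answer: 0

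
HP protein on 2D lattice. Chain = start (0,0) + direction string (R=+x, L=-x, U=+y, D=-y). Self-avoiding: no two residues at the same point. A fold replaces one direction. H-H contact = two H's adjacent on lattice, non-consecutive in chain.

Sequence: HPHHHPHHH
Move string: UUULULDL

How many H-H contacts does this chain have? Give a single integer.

Answer: 1

Derivation:
Positions: [(0, 0), (0, 1), (0, 2), (0, 3), (-1, 3), (-1, 4), (-2, 4), (-2, 3), (-3, 3)]
H-H contact: residue 4 @(-1,3) - residue 7 @(-2, 3)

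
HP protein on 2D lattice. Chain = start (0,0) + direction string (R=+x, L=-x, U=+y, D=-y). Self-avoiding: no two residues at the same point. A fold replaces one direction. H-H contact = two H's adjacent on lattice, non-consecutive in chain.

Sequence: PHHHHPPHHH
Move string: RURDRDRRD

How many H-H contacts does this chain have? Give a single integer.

Positions: [(0, 0), (1, 0), (1, 1), (2, 1), (2, 0), (3, 0), (3, -1), (4, -1), (5, -1), (5, -2)]
H-H contact: residue 1 @(1,0) - residue 4 @(2, 0)

Answer: 1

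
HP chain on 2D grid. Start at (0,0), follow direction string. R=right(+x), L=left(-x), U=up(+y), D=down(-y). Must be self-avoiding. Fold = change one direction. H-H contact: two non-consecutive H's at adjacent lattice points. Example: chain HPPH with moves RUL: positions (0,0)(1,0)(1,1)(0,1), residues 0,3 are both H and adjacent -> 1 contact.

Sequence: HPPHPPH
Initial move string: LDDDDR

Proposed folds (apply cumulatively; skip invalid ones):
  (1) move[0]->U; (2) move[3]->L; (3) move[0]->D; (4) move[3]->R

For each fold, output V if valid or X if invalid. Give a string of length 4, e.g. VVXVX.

Answer: XVVV

Derivation:
Initial: LDDDDR -> [(0, 0), (-1, 0), (-1, -1), (-1, -2), (-1, -3), (-1, -4), (0, -4)]
Fold 1: move[0]->U => UDDDDR INVALID (collision), skipped
Fold 2: move[3]->L => LDDLDR VALID
Fold 3: move[0]->D => DDDLDR VALID
Fold 4: move[3]->R => DDDRDR VALID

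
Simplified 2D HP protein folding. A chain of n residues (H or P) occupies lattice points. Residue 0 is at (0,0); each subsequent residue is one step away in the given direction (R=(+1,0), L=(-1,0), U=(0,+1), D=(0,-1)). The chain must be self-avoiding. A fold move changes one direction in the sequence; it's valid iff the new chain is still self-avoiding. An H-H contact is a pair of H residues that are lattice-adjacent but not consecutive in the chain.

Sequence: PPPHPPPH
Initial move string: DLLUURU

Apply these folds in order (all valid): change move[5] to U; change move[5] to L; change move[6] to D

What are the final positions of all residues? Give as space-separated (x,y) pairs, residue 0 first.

Answer: (0,0) (0,-1) (-1,-1) (-2,-1) (-2,0) (-2,1) (-3,1) (-3,0)

Derivation:
Initial moves: DLLUURU
Fold: move[5]->U => DLLUUUU (positions: [(0, 0), (0, -1), (-1, -1), (-2, -1), (-2, 0), (-2, 1), (-2, 2), (-2, 3)])
Fold: move[5]->L => DLLUULU (positions: [(0, 0), (0, -1), (-1, -1), (-2, -1), (-2, 0), (-2, 1), (-3, 1), (-3, 2)])
Fold: move[6]->D => DLLUULD (positions: [(0, 0), (0, -1), (-1, -1), (-2, -1), (-2, 0), (-2, 1), (-3, 1), (-3, 0)])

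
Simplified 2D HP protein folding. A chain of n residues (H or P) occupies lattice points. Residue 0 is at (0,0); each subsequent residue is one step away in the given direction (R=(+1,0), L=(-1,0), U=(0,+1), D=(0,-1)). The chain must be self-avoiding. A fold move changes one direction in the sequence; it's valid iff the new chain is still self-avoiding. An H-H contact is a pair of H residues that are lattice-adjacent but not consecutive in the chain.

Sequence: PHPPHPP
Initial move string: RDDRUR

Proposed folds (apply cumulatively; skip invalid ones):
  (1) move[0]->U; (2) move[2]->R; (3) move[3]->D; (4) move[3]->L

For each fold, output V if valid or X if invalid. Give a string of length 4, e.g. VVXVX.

Answer: XVXX

Derivation:
Initial: RDDRUR -> [(0, 0), (1, 0), (1, -1), (1, -2), (2, -2), (2, -1), (3, -1)]
Fold 1: move[0]->U => UDDRUR INVALID (collision), skipped
Fold 2: move[2]->R => RDRRUR VALID
Fold 3: move[3]->D => RDRDUR INVALID (collision), skipped
Fold 4: move[3]->L => RDRLUR INVALID (collision), skipped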